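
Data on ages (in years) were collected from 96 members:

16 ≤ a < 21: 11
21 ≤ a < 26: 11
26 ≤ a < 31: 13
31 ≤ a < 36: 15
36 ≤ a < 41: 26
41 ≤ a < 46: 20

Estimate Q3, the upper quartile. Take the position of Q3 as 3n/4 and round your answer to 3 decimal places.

Cumulative frequencies: 11, 22, 35, 50, 76, 96
n = 96; position = 3n/4 = 72.
This falls in the class 36 ≤ a < 41: L = 36, F = 50, f = 26, h = 5.
Upper quartile ≈ 36 + ((72 − 50) / 26) × 5 = 40.2308

40.231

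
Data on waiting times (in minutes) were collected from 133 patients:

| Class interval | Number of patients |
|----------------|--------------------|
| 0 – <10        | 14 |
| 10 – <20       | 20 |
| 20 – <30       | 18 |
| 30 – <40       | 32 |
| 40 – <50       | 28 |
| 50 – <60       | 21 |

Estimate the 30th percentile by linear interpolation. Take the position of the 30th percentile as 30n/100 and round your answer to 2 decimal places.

23.28

Cumulative frequencies: 14, 34, 52, 84, 112, 133
n = 133; position = 30n/100 = 39.9.
This falls in the class 20 – <30: L = 20, F = 34, f = 18, h = 10.
30th percentile ≈ 20 + ((39.9 − 34) / 18) × 10 = 23.2778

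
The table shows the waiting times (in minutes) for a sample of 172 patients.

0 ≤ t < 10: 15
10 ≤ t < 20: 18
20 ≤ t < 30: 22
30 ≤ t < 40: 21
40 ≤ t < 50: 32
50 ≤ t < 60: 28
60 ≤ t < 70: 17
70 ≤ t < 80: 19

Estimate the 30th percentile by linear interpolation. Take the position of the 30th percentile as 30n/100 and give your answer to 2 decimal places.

Cumulative frequencies: 15, 33, 55, 76, 108, 136, 153, 172
n = 172; position = 30n/100 = 51.6.
This falls in the class 20 ≤ t < 30: L = 20, F = 33, f = 22, h = 10.
30th percentile ≈ 20 + ((51.6 − 33) / 22) × 10 = 28.4545

28.45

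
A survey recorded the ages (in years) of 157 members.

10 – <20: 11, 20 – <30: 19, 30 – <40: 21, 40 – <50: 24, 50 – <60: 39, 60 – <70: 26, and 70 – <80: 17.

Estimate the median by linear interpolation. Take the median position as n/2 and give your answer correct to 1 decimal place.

Cumulative frequencies: 11, 30, 51, 75, 114, 140, 157
n = 157; position = n/2 = 78.5.
This falls in the class 50 – <60: L = 50, F = 75, f = 39, h = 10.
Median ≈ 50 + ((78.5 − 75) / 39) × 10 = 50.8974

50.9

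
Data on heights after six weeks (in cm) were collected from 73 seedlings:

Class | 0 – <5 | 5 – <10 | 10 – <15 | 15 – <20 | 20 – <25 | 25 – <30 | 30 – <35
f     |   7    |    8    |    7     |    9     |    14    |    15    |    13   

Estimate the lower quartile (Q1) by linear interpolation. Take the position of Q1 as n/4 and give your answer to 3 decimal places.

Cumulative frequencies: 7, 15, 22, 31, 45, 60, 73
n = 73; position = n/4 = 18.25.
This falls in the class 10 – <15: L = 10, F = 15, f = 7, h = 5.
Lower quartile ≈ 10 + ((18.25 − 15) / 7) × 5 = 12.3214

12.321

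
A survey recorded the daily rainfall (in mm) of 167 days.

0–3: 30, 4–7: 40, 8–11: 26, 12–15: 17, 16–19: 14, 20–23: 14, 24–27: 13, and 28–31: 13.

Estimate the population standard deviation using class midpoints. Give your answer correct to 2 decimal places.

Midpoints: 1.5, 5.5, 9.5, 13.5, 17.5, 21.5, 25.5, 29.5
n = 167, Σfm = 2002.5, mean = 11.9910
Σfm² = 37247.75
Σf(m − x̄)² = Σfm² − (Σfm)²/n = 37247.75 − 2002.5²/167 = 13235.7365
Population variance = 13235.7365 / 167 = 79.2559
Standard deviation = √79.2559 = 8.9026

8.90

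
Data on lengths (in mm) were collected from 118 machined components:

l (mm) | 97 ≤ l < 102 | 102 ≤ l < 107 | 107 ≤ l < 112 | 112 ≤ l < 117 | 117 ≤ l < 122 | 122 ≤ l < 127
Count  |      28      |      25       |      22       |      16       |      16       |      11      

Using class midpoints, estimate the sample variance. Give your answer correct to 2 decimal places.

Midpoints: 99.5, 104.5, 109.5, 114.5, 119.5, 124.5
n = 118, Σfm = 12921, mean = 109.5000
Σfm² = 1422749.5
Σf(m − x̄)² = Σfm² − (Σfm)²/n = 1422749.5 − 12921²/118 = 7900.0000
Sample variance = 7900.0000 / 117 = 67.5214

67.52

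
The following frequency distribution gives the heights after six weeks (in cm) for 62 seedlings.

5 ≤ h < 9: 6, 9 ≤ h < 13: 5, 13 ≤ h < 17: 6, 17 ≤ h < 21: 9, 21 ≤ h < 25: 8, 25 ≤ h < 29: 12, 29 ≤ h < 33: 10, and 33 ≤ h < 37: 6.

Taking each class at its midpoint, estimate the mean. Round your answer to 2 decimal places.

22.35

Midpoints: 7, 11, 15, 19, 23, 27, 31, 35
Σfm = 6×7 + 5×11 + 6×15 + 9×19 + 8×23 + 12×27 + 10×31 + 6×35 = 1386
n = Σf = 62
Mean = 1386 / 62 = 22.3548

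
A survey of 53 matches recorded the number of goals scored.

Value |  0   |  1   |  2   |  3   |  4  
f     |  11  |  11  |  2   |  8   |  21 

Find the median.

Cumulative frequencies: 11, 22, 24, 32, 53
n = 53, so the median is the value in position (n+1)/2 = 27.
Position 27 falls at value 3.

3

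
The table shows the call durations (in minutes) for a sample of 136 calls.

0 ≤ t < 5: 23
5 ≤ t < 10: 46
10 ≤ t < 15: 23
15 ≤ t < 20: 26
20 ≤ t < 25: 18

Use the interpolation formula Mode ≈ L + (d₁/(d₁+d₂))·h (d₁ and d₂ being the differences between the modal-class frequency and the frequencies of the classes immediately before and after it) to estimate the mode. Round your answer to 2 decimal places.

Modal class: 5 ≤ t < 10 (highest frequency 46).
d₁ = 46 − 23 = 23, d₂ = 46 − 23 = 23
Mode ≈ 5 + (23/(23+23)) × 5 = 5 + 2.5000 = 7.5000

7.50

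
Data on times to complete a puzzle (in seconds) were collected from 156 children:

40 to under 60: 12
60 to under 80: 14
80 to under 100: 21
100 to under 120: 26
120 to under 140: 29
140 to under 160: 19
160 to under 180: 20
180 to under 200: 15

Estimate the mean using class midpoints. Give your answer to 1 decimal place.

Midpoints: 50, 70, 90, 110, 130, 150, 170, 190
Σfm = 12×50 + 14×70 + 21×90 + 26×110 + 29×130 + 19×150 + 20×170 + 15×190 = 19200
n = Σf = 156
Mean = 19200 / 156 = 123.0769

123.1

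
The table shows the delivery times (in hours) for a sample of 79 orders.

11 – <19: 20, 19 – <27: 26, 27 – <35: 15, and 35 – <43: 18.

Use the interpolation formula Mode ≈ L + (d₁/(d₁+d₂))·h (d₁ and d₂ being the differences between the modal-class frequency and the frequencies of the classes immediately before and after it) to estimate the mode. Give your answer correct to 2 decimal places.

21.82

Modal class: 19 – <27 (highest frequency 26).
d₁ = 26 − 20 = 6, d₂ = 26 − 15 = 11
Mode ≈ 19 + (6/(6+11)) × 8 = 19 + 2.8235 = 21.8235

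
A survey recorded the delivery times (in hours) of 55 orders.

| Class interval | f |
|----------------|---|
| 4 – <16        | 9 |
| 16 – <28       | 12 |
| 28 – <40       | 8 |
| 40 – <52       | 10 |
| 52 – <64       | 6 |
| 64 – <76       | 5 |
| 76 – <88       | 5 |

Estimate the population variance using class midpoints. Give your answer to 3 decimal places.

Midpoints: 10, 22, 34, 46, 58, 70, 82
n = 55, Σfm = 2194, mean = 39.8909
Σfm² = 115420
Σf(m − x̄)² = Σfm² − (Σfm)²/n = 115420 − 2194²/55 = 27899.3455
Population variance = 27899.3455 / 55 = 507.2608

507.261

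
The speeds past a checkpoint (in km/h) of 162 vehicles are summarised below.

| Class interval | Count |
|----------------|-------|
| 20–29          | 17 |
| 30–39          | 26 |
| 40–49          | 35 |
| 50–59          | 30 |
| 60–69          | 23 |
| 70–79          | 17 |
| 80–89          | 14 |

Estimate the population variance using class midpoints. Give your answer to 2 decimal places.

Midpoints: 24.5, 34.5, 44.5, 54.5, 64.5, 74.5, 84.5
n = 162, Σfm = 8439, mean = 52.0926
Σfm² = 489570.5
Σf(m − x̄)² = Σfm² − (Σfm)²/n = 489570.5 − 8439²/162 = 49961.1111
Population variance = 49961.1111 / 162 = 308.4019

308.40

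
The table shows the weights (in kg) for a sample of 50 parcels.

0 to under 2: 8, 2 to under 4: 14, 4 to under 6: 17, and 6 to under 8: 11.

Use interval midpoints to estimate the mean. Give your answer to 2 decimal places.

4.24

Midpoints: 1, 3, 5, 7
Σfm = 8×1 + 14×3 + 17×5 + 11×7 = 212
n = Σf = 50
Mean = 212 / 50 = 4.2400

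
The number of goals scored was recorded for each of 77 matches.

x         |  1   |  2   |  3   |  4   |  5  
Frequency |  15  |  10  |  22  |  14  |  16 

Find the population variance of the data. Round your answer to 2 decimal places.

1.92

Values: 1, 2, 3, 4, 5
n = 77, Σfx = 237, mean = 3.0779
Σfx² = 877
Σf(x − x̄)² = Σfx² − (Σfx)²/n = 877 − 237²/77 = 147.5325
Population variance = 147.5325 / 77 = 1.9160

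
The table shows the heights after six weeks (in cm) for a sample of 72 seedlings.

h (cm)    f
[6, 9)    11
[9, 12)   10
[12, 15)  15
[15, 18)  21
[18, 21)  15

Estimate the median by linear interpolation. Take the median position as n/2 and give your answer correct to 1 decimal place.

15.0

Cumulative frequencies: 11, 21, 36, 57, 72
n = 72; position = n/2 = 36.
This falls in the class [12, 15): L = 12, F = 21, f = 15, h = 3.
Median ≈ 12 + ((36 − 21) / 15) × 3 = 15.0000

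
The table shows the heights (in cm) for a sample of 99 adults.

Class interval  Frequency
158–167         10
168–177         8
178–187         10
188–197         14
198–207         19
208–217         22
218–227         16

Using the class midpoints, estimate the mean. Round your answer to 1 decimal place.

198.1

Midpoints: 162.5, 172.5, 182.5, 192.5, 202.5, 212.5, 222.5
Σfm = 10×162.5 + 8×172.5 + 10×182.5 + 14×192.5 + 19×202.5 + 22×212.5 + 16×222.5 = 19607.5
n = Σf = 99
Mean = 19607.5 / 99 = 198.0556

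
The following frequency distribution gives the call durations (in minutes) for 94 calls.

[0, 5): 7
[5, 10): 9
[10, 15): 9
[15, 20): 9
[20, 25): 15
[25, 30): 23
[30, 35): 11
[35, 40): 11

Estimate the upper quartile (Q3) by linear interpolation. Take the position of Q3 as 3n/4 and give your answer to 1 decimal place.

Cumulative frequencies: 7, 16, 25, 34, 49, 72, 83, 94
n = 94; position = 3n/4 = 70.5.
This falls in the class [25, 30): L = 25, F = 49, f = 23, h = 5.
Upper quartile ≈ 25 + ((70.5 − 49) / 23) × 5 = 29.6739

29.7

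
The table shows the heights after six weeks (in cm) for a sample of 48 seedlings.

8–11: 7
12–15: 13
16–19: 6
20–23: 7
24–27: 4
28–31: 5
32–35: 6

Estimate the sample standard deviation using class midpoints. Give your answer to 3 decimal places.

8.038

Midpoints: 9.5, 13.5, 17.5, 21.5, 25.5, 29.5, 33.5
n = 48, Σfm = 948, mean = 19.7500
Σfm² = 21760
Σf(m − x̄)² = Σfm² − (Σfm)²/n = 21760 − 948²/48 = 3037.0000
Sample variance = 3037.0000 / 47 = 64.6170
Standard deviation = √64.6170 = 8.0385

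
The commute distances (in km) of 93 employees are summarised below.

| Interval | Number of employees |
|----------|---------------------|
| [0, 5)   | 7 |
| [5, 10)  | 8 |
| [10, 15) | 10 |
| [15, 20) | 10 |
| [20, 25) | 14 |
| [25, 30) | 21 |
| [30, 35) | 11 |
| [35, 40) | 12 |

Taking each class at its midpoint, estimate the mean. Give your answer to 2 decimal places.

Midpoints: 2.5, 7.5, 12.5, 17.5, 22.5, 27.5, 32.5, 37.5
Σfm = 7×2.5 + 8×7.5 + 10×12.5 + 10×17.5 + 14×22.5 + 21×27.5 + 11×32.5 + 12×37.5 = 2077.5
n = Σf = 93
Mean = 2077.5 / 93 = 22.3387

22.34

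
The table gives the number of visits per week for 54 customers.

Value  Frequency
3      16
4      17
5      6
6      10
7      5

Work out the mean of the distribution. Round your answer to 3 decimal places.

Values: 3, 4, 5, 6, 7
Σfx = 16×3 + 17×4 + 6×5 + 10×6 + 5×7 = 241
n = Σf = 54
Mean = 241 / 54 = 4.4630

4.463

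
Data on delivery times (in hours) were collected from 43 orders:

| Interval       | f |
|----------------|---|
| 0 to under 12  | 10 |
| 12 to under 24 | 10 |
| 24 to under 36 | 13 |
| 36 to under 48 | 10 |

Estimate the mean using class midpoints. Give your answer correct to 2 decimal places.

24.42

Midpoints: 6, 18, 30, 42
Σfm = 10×6 + 10×18 + 13×30 + 10×42 = 1050
n = Σf = 43
Mean = 1050 / 43 = 24.4186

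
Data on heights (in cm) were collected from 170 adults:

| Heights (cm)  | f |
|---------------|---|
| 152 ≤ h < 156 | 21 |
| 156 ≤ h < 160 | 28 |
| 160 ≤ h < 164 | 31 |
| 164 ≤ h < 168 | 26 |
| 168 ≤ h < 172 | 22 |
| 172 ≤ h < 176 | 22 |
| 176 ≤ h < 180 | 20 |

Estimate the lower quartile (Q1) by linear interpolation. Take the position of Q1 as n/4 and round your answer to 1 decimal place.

Cumulative frequencies: 21, 49, 80, 106, 128, 150, 170
n = 170; position = n/4 = 42.5.
This falls in the class 156 ≤ h < 160: L = 156, F = 21, f = 28, h = 4.
Lower quartile ≈ 156 + ((42.5 − 21) / 28) × 4 = 159.0714

159.1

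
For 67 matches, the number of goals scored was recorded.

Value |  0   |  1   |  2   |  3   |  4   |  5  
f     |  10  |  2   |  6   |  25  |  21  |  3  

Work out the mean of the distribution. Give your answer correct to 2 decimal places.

2.81

Values: 0, 1, 2, 3, 4, 5
Σfx = 10×0 + 2×1 + 6×2 + 25×3 + 21×4 + 3×5 = 188
n = Σf = 67
Mean = 188 / 67 = 2.8060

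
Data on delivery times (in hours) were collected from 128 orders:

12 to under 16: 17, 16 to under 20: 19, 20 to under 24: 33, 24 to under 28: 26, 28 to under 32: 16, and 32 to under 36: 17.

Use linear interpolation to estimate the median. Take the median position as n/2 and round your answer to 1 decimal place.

Cumulative frequencies: 17, 36, 69, 95, 111, 128
n = 128; position = n/2 = 64.
This falls in the class 20 to under 24: L = 20, F = 36, f = 33, h = 4.
Median ≈ 20 + ((64 − 36) / 33) × 4 = 23.3939

23.4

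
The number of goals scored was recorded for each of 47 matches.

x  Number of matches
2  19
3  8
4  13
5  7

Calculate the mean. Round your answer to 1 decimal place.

Values: 2, 3, 4, 5
Σfx = 19×2 + 8×3 + 13×4 + 7×5 = 149
n = Σf = 47
Mean = 149 / 47 = 3.1702

3.2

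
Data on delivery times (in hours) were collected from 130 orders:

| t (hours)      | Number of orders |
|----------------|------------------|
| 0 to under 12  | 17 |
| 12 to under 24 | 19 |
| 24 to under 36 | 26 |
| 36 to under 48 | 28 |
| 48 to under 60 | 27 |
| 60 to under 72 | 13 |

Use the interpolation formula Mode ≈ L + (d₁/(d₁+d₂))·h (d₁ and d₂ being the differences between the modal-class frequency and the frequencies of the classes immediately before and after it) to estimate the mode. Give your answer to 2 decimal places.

Modal class: 36 to under 48 (highest frequency 28).
d₁ = 28 − 26 = 2, d₂ = 28 − 27 = 1
Mode ≈ 36 + (2/(2+1)) × 12 = 36 + 8.0000 = 44.0000

44.00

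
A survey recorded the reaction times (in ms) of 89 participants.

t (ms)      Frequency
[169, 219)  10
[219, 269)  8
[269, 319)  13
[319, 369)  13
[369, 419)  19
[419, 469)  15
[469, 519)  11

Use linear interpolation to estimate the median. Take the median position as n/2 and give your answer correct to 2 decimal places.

Cumulative frequencies: 10, 18, 31, 44, 63, 78, 89
n = 89; position = n/2 = 44.5.
This falls in the class [369, 419): L = 369, F = 44, f = 19, h = 50.
Median ≈ 369 + ((44.5 − 44) / 19) × 50 = 370.3158

370.32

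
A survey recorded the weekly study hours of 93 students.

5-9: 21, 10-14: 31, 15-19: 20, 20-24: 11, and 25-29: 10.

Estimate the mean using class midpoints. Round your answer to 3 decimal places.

14.742

Midpoints: 7, 12, 17, 22, 27
Σfm = 21×7 + 31×12 + 20×17 + 11×22 + 10×27 = 1371
n = Σf = 93
Mean = 1371 / 93 = 14.7419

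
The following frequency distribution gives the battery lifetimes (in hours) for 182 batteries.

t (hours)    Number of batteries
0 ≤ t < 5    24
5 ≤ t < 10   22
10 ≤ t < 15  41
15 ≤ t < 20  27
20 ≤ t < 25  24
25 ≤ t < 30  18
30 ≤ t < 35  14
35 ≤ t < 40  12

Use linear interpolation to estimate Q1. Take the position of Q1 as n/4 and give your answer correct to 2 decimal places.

9.89

Cumulative frequencies: 24, 46, 87, 114, 138, 156, 170, 182
n = 182; position = n/4 = 45.5.
This falls in the class 5 ≤ t < 10: L = 5, F = 24, f = 22, h = 5.
Lower quartile ≈ 5 + ((45.5 − 24) / 22) × 5 = 9.8864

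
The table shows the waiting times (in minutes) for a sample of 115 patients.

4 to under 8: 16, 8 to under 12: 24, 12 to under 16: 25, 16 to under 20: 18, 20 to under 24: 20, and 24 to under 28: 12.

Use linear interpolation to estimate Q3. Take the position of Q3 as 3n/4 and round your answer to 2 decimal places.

Cumulative frequencies: 16, 40, 65, 83, 103, 115
n = 115; position = 3n/4 = 86.25.
This falls in the class 20 to under 24: L = 20, F = 83, f = 20, h = 4.
Upper quartile ≈ 20 + ((86.25 − 83) / 20) × 4 = 20.6500

20.65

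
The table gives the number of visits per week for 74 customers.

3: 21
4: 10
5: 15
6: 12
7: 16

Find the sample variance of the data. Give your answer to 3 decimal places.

Values: 3, 4, 5, 6, 7
n = 74, Σfx = 362, mean = 4.8919
Σfx² = 1940
Σf(x − x̄)² = Σfx² − (Σfx)²/n = 1940 − 362²/74 = 169.1351
Sample variance = 169.1351 / 73 = 2.3169

2.317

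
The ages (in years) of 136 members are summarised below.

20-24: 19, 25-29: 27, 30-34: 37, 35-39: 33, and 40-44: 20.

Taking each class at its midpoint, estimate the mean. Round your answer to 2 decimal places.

32.29

Midpoints: 22, 27, 32, 37, 42
Σfm = 19×22 + 27×27 + 37×32 + 33×37 + 20×42 = 4392
n = Σf = 136
Mean = 4392 / 136 = 32.2941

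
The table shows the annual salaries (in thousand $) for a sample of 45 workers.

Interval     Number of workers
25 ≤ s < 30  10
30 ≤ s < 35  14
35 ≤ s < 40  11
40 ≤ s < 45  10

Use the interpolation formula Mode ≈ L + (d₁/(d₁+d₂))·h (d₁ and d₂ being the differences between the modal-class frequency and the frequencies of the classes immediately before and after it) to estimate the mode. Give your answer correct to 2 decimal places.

Modal class: 30 ≤ s < 35 (highest frequency 14).
d₁ = 14 − 10 = 4, d₂ = 14 − 11 = 3
Mode ≈ 30 + (4/(4+3)) × 5 = 30 + 2.8571 = 32.8571

32.86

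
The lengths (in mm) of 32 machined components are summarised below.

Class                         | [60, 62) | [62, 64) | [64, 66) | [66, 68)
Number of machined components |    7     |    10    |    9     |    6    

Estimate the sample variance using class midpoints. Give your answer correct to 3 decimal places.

4.371

Midpoints: 61, 63, 65, 67
n = 32, Σfm = 2044, mean = 63.8750
Σfm² = 130696
Σf(m − x̄)² = Σfm² − (Σfm)²/n = 130696 − 2044²/32 = 135.5000
Sample variance = 135.5000 / 31 = 4.3710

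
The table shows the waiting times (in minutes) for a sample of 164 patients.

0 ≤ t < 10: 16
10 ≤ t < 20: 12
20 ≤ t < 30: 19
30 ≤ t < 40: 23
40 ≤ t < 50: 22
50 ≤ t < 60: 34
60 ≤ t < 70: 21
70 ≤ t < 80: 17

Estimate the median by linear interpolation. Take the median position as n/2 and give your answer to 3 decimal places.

Cumulative frequencies: 16, 28, 47, 70, 92, 126, 147, 164
n = 164; position = n/2 = 82.
This falls in the class 40 ≤ t < 50: L = 40, F = 70, f = 22, h = 10.
Median ≈ 40 + ((82 − 70) / 22) × 10 = 45.4545

45.455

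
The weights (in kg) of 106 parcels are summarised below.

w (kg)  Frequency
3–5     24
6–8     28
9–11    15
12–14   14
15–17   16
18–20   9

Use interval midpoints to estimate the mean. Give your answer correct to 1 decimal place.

Midpoints: 4, 7, 10, 13, 16, 19
Σfm = 24×4 + 28×7 + 15×10 + 14×13 + 16×16 + 9×19 = 1051
n = Σf = 106
Mean = 1051 / 106 = 9.9151

9.9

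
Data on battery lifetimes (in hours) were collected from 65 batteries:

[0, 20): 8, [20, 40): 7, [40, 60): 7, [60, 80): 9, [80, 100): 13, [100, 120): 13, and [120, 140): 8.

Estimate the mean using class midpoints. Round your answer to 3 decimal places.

75.538

Midpoints: 10, 30, 50, 70, 90, 110, 130
Σfm = 8×10 + 7×30 + 7×50 + 9×70 + 13×90 + 13×110 + 8×130 = 4910
n = Σf = 65
Mean = 4910 / 65 = 75.5385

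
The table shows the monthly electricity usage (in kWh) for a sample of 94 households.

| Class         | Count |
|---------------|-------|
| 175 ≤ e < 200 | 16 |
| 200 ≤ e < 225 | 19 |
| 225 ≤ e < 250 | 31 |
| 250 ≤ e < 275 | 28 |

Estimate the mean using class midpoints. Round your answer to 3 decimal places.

231.383

Midpoints: 187.5, 212.5, 237.5, 262.5
Σfm = 16×187.5 + 19×212.5 + 31×237.5 + 28×262.5 = 21750
n = Σf = 94
Mean = 21750 / 94 = 231.3830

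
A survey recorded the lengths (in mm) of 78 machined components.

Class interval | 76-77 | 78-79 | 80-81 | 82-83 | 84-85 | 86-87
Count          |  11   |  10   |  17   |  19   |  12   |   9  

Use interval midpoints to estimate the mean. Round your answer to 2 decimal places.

Midpoints: 76.5, 78.5, 80.5, 82.5, 84.5, 86.5
Σfm = 11×76.5 + 10×78.5 + 17×80.5 + 19×82.5 + 12×84.5 + 9×86.5 = 6355
n = Σf = 78
Mean = 6355 / 78 = 81.4744

81.47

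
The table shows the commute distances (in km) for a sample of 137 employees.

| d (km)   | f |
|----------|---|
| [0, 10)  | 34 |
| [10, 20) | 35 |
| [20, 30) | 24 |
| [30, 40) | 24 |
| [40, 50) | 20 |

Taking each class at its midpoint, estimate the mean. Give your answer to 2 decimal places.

22.15

Midpoints: 5, 15, 25, 35, 45
Σfm = 34×5 + 35×15 + 24×25 + 24×35 + 20×45 = 3035
n = Σf = 137
Mean = 3035 / 137 = 22.1533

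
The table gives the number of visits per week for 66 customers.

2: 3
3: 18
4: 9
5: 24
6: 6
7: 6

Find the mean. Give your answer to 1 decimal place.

Values: 2, 3, 4, 5, 6, 7
Σfx = 3×2 + 18×3 + 9×4 + 24×5 + 6×6 + 6×7 = 294
n = Σf = 66
Mean = 294 / 66 = 4.4545

4.5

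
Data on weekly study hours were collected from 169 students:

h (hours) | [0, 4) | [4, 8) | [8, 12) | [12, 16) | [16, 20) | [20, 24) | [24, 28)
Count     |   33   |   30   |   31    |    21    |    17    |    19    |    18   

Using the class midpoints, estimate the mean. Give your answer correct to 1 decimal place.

Midpoints: 2, 6, 10, 14, 18, 22, 26
Σfm = 33×2 + 30×6 + 31×10 + 21×14 + 17×18 + 19×22 + 18×26 = 2042
n = Σf = 169
Mean = 2042 / 169 = 12.0828

12.1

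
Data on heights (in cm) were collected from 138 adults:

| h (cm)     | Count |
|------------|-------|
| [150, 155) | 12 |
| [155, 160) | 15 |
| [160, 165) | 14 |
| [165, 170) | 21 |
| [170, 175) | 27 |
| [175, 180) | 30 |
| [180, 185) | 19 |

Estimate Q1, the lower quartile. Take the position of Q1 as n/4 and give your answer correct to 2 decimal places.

162.68

Cumulative frequencies: 12, 27, 41, 62, 89, 119, 138
n = 138; position = n/4 = 34.5.
This falls in the class [160, 165): L = 160, F = 27, f = 14, h = 5.
Lower quartile ≈ 160 + ((34.5 − 27) / 14) × 5 = 162.6786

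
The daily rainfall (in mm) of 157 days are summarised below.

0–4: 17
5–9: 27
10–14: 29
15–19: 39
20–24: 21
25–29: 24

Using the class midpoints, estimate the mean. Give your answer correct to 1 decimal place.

Midpoints: 2, 7, 12, 17, 22, 27
Σfm = 17×2 + 27×7 + 29×12 + 39×17 + 21×22 + 24×27 = 2344
n = Σf = 157
Mean = 2344 / 157 = 14.9299

14.9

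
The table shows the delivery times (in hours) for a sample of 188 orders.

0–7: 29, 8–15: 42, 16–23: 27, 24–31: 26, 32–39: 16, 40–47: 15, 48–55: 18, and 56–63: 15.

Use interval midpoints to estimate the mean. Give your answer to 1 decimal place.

Midpoints: 3.5, 11.5, 19.5, 27.5, 35.5, 43.5, 51.5, 59.5
Σfm = 29×3.5 + 42×11.5 + 27×19.5 + 26×27.5 + 16×35.5 + 15×43.5 + 18×51.5 + 15×59.5 = 4866
n = Σf = 188
Mean = 4866 / 188 = 25.8830

25.9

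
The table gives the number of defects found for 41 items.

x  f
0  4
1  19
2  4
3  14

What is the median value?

1

Cumulative frequencies: 4, 23, 27, 41
n = 41, so the median is the value in position (n+1)/2 = 21.
Position 21 falls at value 1.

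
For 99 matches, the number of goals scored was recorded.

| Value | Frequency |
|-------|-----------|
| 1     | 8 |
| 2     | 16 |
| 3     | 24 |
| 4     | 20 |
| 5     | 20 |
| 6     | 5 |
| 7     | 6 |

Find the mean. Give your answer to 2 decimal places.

Values: 1, 2, 3, 4, 5, 6, 7
Σfx = 8×1 + 16×2 + 24×3 + 20×4 + 20×5 + 5×6 + 6×7 = 364
n = Σf = 99
Mean = 364 / 99 = 3.6768

3.68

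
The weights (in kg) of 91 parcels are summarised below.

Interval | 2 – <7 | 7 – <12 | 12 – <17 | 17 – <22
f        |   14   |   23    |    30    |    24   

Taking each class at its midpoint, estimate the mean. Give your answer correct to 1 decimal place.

Midpoints: 4.5, 9.5, 14.5, 19.5
Σfm = 14×4.5 + 23×9.5 + 30×14.5 + 24×19.5 = 1184.5
n = Σf = 91
Mean = 1184.5 / 91 = 13.0165

13.0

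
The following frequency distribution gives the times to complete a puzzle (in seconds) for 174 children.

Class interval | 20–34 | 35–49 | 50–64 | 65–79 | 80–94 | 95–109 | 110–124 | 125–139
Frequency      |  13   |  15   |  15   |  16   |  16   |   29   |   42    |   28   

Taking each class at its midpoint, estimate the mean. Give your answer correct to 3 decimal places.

91.655

Midpoints: 27, 42, 57, 72, 87, 102, 117, 132
Σfm = 13×27 + 15×42 + 15×57 + 16×72 + 16×87 + 29×102 + 42×117 + 28×132 = 15948
n = Σf = 174
Mean = 15948 / 174 = 91.6552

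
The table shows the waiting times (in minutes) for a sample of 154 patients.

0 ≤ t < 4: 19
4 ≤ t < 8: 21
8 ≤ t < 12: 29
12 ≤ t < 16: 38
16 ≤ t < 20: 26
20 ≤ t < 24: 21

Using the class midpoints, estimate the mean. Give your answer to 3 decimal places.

Midpoints: 2, 6, 10, 14, 18, 22
Σfm = 19×2 + 21×6 + 29×10 + 38×14 + 26×18 + 21×22 = 1916
n = Σf = 154
Mean = 1916 / 154 = 12.4416

12.442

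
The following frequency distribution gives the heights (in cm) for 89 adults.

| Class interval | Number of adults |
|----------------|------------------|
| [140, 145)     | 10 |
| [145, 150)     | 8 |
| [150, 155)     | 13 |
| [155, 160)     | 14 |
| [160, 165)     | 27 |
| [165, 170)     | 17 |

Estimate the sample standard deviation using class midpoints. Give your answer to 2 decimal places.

8.08

Midpoints: 142.5, 147.5, 152.5, 157.5, 162.5, 167.5
n = 89, Σfm = 14027.5, mean = 157.6124
Σfm² = 2216656.25
Σf(m − x̄)² = Σfm² − (Σfm)²/n = 2216656.25 − 14027.5²/89 = 5748.8764
Sample variance = 5748.8764 / 88 = 65.3281
Standard deviation = √65.3281 = 8.0826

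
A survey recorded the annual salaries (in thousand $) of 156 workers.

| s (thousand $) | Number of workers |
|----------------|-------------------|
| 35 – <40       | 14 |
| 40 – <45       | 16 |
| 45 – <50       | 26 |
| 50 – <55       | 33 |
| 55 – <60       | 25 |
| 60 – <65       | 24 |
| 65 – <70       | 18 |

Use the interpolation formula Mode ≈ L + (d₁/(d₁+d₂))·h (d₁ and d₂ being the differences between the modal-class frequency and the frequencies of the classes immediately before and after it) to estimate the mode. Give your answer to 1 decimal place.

52.3

Modal class: 50 – <55 (highest frequency 33).
d₁ = 33 − 26 = 7, d₂ = 33 − 25 = 8
Mode ≈ 50 + (7/(7+8)) × 5 = 50 + 2.3333 = 52.3333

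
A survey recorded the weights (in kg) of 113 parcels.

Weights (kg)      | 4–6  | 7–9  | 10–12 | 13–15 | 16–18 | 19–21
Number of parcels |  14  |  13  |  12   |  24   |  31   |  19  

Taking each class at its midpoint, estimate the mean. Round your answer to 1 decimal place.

13.7

Midpoints: 5, 8, 11, 14, 17, 20
Σfm = 14×5 + 13×8 + 12×11 + 24×14 + 31×17 + 19×20 = 1549
n = Σf = 113
Mean = 1549 / 113 = 13.7080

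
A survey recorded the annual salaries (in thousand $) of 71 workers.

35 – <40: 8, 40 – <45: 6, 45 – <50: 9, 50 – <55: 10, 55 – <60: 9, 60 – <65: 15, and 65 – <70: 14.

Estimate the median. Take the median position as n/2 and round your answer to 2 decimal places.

Cumulative frequencies: 8, 14, 23, 33, 42, 57, 71
n = 71; position = n/2 = 35.5.
This falls in the class 55 – <60: L = 55, F = 33, f = 9, h = 5.
Median ≈ 55 + ((35.5 − 33) / 9) × 5 = 56.3889

56.39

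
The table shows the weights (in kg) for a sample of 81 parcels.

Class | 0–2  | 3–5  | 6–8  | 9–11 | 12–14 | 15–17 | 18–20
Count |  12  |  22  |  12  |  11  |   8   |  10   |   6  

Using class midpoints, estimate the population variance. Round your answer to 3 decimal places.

Midpoints: 1, 4, 7, 10, 13, 16, 19
n = 81, Σfm = 672, mean = 8.2963
Σfm² = 8130
Σf(m − x̄)² = Σfm² − (Σfm)²/n = 8130 − 672²/81 = 2554.8889
Population variance = 2554.8889 / 81 = 31.5418

31.542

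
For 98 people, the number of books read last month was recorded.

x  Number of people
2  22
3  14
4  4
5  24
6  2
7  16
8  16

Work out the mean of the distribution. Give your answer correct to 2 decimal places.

4.84

Values: 2, 3, 4, 5, 6, 7, 8
Σfx = 22×2 + 14×3 + 4×4 + 24×5 + 2×6 + 16×7 + 16×8 = 474
n = Σf = 98
Mean = 474 / 98 = 4.8367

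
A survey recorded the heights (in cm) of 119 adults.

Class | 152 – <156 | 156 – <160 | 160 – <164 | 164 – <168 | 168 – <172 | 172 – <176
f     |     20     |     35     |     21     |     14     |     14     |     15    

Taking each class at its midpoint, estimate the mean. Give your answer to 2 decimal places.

Midpoints: 154, 158, 162, 166, 170, 174
Σfm = 20×154 + 35×158 + 21×162 + 14×166 + 14×170 + 15×174 = 19326
n = Σf = 119
Mean = 19326 / 119 = 162.4034

162.40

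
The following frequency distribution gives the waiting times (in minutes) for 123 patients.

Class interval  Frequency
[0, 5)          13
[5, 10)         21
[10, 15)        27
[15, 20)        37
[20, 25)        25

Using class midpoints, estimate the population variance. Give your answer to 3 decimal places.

40.039

Midpoints: 2.5, 7.5, 12.5, 17.5, 22.5
n = 123, Σfm = 1737.5, mean = 14.1260
Σfm² = 29468.75
Σf(m − x̄)² = Σfm² − (Σfm)²/n = 29468.75 − 1737.5²/123 = 4924.7967
Population variance = 4924.7967 / 123 = 40.0390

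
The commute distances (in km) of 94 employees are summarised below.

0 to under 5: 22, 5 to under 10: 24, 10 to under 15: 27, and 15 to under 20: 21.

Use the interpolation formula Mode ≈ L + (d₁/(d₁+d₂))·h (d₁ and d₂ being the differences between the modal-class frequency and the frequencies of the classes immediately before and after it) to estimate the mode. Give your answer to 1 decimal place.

11.7

Modal class: 10 to under 15 (highest frequency 27).
d₁ = 27 − 24 = 3, d₂ = 27 − 21 = 6
Mode ≈ 10 + (3/(3+6)) × 5 = 10 + 1.6667 = 11.6667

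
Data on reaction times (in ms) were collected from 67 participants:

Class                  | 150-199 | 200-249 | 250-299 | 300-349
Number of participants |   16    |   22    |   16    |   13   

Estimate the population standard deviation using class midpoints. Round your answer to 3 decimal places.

Midpoints: 174.5, 224.5, 274.5, 324.5
n = 67, Σfm = 16341.5, mean = 243.9030
Σfm² = 4170516.75
Σf(m − x̄)² = Σfm² − (Σfm)²/n = 4170516.75 − 16341.5²/67 = 184776.1194
Population variance = 184776.1194 / 67 = 2757.8525
Standard deviation = √2757.8525 = 52.5153

52.515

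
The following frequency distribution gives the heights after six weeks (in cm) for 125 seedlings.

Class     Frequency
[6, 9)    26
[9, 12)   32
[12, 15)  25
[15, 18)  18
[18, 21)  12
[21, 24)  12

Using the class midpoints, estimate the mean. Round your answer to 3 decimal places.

13.356

Midpoints: 7.5, 10.5, 13.5, 16.5, 19.5, 22.5
Σfm = 26×7.5 + 32×10.5 + 25×13.5 + 18×16.5 + 12×19.5 + 12×22.5 = 1669.5
n = Σf = 125
Mean = 1669.5 / 125 = 13.3560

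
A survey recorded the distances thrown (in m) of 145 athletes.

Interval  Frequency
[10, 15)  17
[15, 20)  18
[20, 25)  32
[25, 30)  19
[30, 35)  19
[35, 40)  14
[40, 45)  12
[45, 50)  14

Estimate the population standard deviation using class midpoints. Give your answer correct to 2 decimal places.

Midpoints: 12.5, 17.5, 22.5, 27.5, 32.5, 37.5, 42.5, 47.5
n = 145, Σfm = 4087.5, mean = 28.1897
Σfm² = 131756.25
Σf(m − x̄)² = Σfm² − (Σfm)²/n = 131756.25 − 4087.5²/145 = 16531.0345
Population variance = 16531.0345 / 145 = 114.0071
Standard deviation = √114.0071 = 10.6774

10.68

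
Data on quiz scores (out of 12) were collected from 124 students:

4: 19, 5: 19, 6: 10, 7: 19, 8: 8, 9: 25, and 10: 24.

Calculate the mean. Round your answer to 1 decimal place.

7.2

Values: 4, 5, 6, 7, 8, 9, 10
Σfx = 19×4 + 19×5 + 10×6 + 19×7 + 8×8 + 25×9 + 24×10 = 893
n = Σf = 124
Mean = 893 / 124 = 7.2016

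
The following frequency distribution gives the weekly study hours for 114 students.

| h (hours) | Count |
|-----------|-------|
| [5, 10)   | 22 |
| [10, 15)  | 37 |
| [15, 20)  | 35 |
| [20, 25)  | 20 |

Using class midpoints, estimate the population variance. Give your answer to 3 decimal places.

24.640

Midpoints: 7.5, 12.5, 17.5, 22.5
n = 114, Σfm = 1690, mean = 14.8246
Σfm² = 27862.5
Σf(m − x̄)² = Σfm² − (Σfm)²/n = 27862.5 − 1690²/114 = 2808.9912
Population variance = 2808.9912 / 114 = 24.6403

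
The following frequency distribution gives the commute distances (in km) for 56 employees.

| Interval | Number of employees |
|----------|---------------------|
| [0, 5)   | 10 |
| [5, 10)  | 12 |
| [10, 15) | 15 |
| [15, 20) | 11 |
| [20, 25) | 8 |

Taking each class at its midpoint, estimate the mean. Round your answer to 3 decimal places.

Midpoints: 2.5, 7.5, 12.5, 17.5, 22.5
Σfm = 10×2.5 + 12×7.5 + 15×12.5 + 11×17.5 + 8×22.5 = 675
n = Σf = 56
Mean = 675 / 56 = 12.0536

12.054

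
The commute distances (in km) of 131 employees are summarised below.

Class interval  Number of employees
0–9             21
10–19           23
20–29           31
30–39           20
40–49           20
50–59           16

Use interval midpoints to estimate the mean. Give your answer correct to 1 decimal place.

27.8

Midpoints: 4.5, 14.5, 24.5, 34.5, 44.5, 54.5
Σfm = 21×4.5 + 23×14.5 + 31×24.5 + 20×34.5 + 20×44.5 + 16×54.5 = 3639.5
n = Σf = 131
Mean = 3639.5 / 131 = 27.7824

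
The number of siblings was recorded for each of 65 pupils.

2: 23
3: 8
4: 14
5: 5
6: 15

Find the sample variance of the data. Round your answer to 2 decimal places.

Values: 2, 3, 4, 5, 6
n = 65, Σfx = 241, mean = 3.7077
Σfx² = 1053
Σf(x − x̄)² = Σfx² − (Σfx)²/n = 1053 − 241²/65 = 159.4462
Sample variance = 159.4462 / 64 = 2.4913

2.49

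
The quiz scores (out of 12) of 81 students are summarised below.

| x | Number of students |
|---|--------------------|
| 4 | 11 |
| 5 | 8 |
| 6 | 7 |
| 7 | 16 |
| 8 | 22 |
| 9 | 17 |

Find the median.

7

Cumulative frequencies: 11, 19, 26, 42, 64, 81
n = 81, so the median is the value in position (n+1)/2 = 41.
Position 41 falls at value 7.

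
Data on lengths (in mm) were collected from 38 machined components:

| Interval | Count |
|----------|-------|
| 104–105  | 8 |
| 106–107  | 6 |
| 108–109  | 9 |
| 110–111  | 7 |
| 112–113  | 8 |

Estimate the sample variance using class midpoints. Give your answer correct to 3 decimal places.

8.321

Midpoints: 104.5, 106.5, 108.5, 110.5, 112.5
n = 38, Σfm = 4125, mean = 108.5526
Σfm² = 448087.5
Σf(m − x̄)² = Σfm² − (Σfm)²/n = 448087.5 − 4125²/38 = 307.8947
Sample variance = 307.8947 / 37 = 8.3215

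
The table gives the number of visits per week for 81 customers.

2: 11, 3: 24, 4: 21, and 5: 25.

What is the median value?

Cumulative frequencies: 11, 35, 56, 81
n = 81, so the median is the value in position (n+1)/2 = 41.
Position 41 falls at value 4.

4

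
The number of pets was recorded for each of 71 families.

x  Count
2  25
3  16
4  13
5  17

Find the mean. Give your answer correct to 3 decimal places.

3.310

Values: 2, 3, 4, 5
Σfx = 25×2 + 16×3 + 13×4 + 17×5 = 235
n = Σf = 71
Mean = 235 / 71 = 3.3099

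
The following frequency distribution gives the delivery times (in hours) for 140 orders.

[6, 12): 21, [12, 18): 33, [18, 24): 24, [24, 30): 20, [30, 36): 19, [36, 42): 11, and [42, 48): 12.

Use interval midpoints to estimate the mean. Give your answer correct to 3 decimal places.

23.743

Midpoints: 9, 15, 21, 27, 33, 39, 45
Σfm = 21×9 + 33×15 + 24×21 + 20×27 + 19×33 + 11×39 + 12×45 = 3324
n = Σf = 140
Mean = 3324 / 140 = 23.7429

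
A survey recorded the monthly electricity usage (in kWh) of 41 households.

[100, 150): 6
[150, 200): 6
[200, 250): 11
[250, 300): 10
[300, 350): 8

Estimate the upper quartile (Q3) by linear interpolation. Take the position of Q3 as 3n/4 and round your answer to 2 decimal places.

288.75

Cumulative frequencies: 6, 12, 23, 33, 41
n = 41; position = 3n/4 = 30.75.
This falls in the class [250, 300): L = 250, F = 23, f = 10, h = 50.
Upper quartile ≈ 250 + ((30.75 − 23) / 10) × 50 = 288.7500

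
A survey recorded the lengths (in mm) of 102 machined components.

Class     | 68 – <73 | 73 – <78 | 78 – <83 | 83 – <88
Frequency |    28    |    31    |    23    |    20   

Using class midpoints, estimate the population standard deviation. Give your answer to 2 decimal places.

Midpoints: 70.5, 75.5, 80.5, 85.5
n = 102, Σfm = 7876, mean = 77.2157
Σfm² = 611125.5
Σf(m − x̄)² = Σfm² − (Σfm)²/n = 611125.5 − 7876²/102 = 2974.7549
Population variance = 2974.7549 / 102 = 29.1643
Standard deviation = √29.1643 = 5.4004

5.40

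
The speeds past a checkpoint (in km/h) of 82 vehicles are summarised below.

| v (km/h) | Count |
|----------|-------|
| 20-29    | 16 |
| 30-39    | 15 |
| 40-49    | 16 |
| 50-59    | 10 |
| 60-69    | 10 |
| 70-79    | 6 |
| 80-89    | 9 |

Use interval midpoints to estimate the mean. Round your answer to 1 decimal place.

Midpoints: 24.5, 34.5, 44.5, 54.5, 64.5, 74.5, 84.5
Σfm = 16×24.5 + 15×34.5 + 16×44.5 + 10×54.5 + 10×64.5 + 6×74.5 + 9×84.5 = 4019
n = Σf = 82
Mean = 4019 / 82 = 49.0122

49.0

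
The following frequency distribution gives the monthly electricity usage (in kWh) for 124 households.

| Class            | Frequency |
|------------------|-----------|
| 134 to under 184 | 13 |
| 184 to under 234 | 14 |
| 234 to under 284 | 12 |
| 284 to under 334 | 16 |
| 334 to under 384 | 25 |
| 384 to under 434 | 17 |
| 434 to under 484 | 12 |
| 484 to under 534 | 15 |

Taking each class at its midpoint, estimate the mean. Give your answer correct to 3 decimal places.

339.645

Midpoints: 159, 209, 259, 309, 359, 409, 459, 509
Σfm = 13×159 + 14×209 + 12×259 + 16×309 + 25×359 + 17×409 + 12×459 + 15×509 = 42116
n = Σf = 124
Mean = 42116 / 124 = 339.6452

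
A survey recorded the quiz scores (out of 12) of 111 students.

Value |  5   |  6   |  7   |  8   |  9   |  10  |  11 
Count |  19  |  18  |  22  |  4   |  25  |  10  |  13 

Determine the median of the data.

Cumulative frequencies: 19, 37, 59, 63, 88, 98, 111
n = 111, so the median is the value in position (n+1)/2 = 56.
Position 56 falls at value 7.

7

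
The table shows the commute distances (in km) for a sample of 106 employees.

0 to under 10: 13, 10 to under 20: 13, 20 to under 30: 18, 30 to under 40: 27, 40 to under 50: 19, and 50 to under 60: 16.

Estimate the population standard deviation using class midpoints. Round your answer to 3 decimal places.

15.672

Midpoints: 5, 15, 25, 35, 45, 55
n = 106, Σfm = 3390, mean = 31.9811
Σfm² = 134450
Σf(m − x̄)² = Σfm² − (Σfm)²/n = 134450 − 3390²/106 = 26033.9623
Population variance = 26033.9623 / 106 = 245.6034
Standard deviation = √245.6034 = 15.6717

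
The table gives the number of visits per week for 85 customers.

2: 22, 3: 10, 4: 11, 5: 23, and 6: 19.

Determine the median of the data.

4

Cumulative frequencies: 22, 32, 43, 66, 85
n = 85, so the median is the value in position (n+1)/2 = 43.
Position 43 falls at value 4.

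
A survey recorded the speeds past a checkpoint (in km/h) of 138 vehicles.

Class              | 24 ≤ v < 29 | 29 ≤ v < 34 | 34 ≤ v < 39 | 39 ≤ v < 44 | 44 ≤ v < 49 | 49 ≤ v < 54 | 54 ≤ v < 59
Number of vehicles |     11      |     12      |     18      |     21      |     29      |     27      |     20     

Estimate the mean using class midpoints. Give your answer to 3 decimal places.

43.964

Midpoints: 26.5, 31.5, 36.5, 41.5, 46.5, 51.5, 56.5
Σfm = 11×26.5 + 12×31.5 + 18×36.5 + 21×41.5 + 29×46.5 + 27×51.5 + 20×56.5 = 6067
n = Σf = 138
Mean = 6067 / 138 = 43.9638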